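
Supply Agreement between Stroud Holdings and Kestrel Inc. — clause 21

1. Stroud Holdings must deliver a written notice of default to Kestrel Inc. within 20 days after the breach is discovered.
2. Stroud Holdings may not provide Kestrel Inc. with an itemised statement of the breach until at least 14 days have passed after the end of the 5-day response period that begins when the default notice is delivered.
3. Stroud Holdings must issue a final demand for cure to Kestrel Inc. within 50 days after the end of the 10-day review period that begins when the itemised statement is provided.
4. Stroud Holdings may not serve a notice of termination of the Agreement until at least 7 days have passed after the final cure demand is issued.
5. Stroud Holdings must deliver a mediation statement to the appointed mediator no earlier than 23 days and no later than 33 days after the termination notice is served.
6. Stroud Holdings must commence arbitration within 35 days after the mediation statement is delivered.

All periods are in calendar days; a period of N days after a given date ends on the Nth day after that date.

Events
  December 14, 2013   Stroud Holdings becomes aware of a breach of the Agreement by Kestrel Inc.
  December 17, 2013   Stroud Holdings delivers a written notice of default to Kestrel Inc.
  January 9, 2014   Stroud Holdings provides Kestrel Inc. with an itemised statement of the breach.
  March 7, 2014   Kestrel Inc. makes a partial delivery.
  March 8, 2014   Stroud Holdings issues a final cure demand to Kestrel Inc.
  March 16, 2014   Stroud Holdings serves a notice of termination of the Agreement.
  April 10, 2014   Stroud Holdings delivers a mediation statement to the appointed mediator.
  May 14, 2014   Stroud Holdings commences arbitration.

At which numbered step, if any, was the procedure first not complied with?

None — every step was satisfied

Step 1 — counting 20 days from December 14, 2013 (when the breach is discovered) gives a deadline of January 3, 2014; completed December 17, 2013, before the deadline.
Step 2 — must wait 14 days from December 22, 2013 (end of the 5-day response period, which began when the default notice is delivered on December 17, 2013), so not before January 5, 2014; done January 9, 2014 — permitted.
Step 3 — counting 50 days from January 19, 2014 (end of the 10-day review period, which began when the itemised statement is provided on January 9, 2014) gives a deadline of March 10, 2014; done March 8, 2014 — timely.
Step 4 — must wait 7 days from March 8, 2014 (when the final cure demand is issued), so not before March 15, 2014; March 16, 2014 is on or after that date.
Step 5 — 23 and 33 days from March 16, 2014 (when the termination notice is served) are April 8, 2014 and April 18, 2014 respectively; done April 10, 2014, which is between those dates.
Step 6 — counting 35 days from April 10, 2014 (when the mediation statement is delivered) gives a deadline of May 15, 2014; done May 14, 2014 — timely.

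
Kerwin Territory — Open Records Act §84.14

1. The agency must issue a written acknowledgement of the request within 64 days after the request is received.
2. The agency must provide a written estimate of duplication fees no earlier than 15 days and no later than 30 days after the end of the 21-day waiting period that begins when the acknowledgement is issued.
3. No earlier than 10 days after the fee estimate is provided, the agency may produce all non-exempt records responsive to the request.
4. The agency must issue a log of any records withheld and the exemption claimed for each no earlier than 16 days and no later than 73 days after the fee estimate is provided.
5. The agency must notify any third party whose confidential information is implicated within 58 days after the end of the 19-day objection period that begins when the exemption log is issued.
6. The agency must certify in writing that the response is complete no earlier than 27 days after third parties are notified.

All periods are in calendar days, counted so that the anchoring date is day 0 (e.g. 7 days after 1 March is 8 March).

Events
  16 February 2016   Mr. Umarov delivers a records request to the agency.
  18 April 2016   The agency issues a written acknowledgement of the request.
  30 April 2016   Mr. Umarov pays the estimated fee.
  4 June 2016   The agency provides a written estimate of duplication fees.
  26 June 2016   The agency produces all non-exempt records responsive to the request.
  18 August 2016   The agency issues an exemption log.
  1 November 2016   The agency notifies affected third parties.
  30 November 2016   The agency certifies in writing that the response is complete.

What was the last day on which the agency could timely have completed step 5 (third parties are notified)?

3 November 2016

The exemption log is issued on 18 August 2016; the 19-day objection period therefore ends 6 September 2016, and step 5 runs from that date. 58 days after 6 September 2016 is 3 November 2016.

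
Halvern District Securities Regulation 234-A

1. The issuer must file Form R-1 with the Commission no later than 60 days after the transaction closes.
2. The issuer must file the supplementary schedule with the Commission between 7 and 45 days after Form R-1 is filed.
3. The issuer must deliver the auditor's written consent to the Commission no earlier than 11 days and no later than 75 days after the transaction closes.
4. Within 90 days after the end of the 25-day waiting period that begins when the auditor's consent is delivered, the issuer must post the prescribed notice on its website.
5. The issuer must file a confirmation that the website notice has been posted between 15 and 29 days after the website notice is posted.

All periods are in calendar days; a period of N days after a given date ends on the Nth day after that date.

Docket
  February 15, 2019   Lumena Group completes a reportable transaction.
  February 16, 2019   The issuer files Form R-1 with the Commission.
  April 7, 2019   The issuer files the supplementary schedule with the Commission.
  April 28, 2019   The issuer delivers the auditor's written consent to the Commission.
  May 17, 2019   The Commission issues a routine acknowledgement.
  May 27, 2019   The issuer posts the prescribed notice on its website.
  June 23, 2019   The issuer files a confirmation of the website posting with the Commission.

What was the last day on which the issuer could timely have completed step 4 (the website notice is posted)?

August 21, 2019

The auditor's consent is delivered on April 28, 2019; the 25-day waiting period therefore ends May 23, 2019, and step 4 runs from that date. 90 days after May 23, 2019 is August 21, 2019.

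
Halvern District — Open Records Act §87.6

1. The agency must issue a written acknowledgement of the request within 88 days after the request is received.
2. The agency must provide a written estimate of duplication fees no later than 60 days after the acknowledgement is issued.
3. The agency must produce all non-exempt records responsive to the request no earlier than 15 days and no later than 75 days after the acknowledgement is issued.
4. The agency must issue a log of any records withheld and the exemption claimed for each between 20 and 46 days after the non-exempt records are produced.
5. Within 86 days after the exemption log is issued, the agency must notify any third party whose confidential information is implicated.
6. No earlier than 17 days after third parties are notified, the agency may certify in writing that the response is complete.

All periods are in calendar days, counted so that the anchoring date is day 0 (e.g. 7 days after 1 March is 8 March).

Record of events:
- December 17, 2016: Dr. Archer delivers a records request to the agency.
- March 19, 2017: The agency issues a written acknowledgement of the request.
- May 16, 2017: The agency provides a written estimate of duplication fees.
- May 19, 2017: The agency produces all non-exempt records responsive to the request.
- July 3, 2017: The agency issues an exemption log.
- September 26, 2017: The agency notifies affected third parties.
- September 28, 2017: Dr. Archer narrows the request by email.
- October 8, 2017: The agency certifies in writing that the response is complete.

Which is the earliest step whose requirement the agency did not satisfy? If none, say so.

Step 1

Step 1: 88 days after December 17, 2016 (when the request is received) is March 15, 2017; done March 19, 2017 — 4 days late.
That is the first point of non-compliance.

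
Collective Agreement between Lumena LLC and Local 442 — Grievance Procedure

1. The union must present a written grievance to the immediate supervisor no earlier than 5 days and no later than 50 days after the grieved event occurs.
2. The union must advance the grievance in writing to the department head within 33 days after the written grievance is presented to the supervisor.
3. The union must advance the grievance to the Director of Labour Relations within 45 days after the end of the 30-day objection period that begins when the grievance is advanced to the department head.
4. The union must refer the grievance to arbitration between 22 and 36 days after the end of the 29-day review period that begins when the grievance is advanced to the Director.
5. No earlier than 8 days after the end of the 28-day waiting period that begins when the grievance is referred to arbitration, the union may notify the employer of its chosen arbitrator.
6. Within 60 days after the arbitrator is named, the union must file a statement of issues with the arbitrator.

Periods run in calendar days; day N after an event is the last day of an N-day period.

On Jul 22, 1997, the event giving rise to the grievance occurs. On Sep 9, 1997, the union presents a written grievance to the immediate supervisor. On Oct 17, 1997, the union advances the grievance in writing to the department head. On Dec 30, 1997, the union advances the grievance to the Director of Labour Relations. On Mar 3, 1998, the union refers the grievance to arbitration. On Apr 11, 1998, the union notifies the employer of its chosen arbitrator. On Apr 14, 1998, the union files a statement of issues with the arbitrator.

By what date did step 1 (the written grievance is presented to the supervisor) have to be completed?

Step 1 runs from Jul 22, 1997, when the grieved event occurs. The window is 5–50 days after Jul 22, 1997; it closes on Sep 10, 1997.

Sep 10, 1997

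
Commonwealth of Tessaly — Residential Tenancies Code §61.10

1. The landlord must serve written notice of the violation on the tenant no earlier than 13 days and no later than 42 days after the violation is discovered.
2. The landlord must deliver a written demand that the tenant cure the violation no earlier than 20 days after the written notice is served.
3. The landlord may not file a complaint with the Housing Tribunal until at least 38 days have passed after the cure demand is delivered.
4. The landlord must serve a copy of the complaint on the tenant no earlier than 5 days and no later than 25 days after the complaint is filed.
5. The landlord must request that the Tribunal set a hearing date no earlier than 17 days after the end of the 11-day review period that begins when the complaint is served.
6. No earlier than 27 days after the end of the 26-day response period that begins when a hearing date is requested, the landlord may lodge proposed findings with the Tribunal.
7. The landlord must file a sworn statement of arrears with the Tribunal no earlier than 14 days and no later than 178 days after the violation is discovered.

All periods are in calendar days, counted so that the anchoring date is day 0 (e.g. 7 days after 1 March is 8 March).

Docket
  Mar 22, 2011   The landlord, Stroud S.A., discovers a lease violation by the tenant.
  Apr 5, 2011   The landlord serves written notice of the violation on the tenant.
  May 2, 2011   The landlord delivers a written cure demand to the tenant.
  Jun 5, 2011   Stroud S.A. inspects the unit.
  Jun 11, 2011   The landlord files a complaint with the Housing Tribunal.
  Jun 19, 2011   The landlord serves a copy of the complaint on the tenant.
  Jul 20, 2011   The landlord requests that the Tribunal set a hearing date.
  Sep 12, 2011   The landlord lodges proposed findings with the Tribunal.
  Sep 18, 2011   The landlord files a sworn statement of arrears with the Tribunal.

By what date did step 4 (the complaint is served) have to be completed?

Step 4 runs from Jun 11, 2011, when the complaint is filed. The window is 5–25 days after Jun 11, 2011; it closes on Jul 6, 2011.

Jul 6, 2011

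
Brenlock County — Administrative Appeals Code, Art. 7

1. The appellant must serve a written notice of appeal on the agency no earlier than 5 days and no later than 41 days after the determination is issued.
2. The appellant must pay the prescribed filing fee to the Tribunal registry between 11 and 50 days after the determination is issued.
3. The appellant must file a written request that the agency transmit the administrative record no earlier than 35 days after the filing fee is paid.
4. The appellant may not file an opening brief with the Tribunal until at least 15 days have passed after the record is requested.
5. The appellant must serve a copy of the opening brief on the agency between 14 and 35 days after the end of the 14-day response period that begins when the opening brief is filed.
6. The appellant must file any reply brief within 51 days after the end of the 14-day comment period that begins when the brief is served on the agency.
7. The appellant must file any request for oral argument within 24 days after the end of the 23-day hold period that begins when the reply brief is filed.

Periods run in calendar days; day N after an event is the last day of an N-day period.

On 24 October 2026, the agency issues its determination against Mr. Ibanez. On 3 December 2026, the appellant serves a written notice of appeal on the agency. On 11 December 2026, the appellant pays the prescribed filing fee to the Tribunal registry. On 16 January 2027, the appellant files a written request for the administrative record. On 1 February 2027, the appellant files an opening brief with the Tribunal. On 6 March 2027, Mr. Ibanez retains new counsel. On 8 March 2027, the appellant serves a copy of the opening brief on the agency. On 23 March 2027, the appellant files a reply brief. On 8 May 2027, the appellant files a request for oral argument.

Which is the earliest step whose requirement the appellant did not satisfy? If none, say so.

Step 1 — 5 and 41 days from 24 October 2026 (when the determination is issued) are 29 October 2026 and 4 December 2026 respectively; done 3 December 2026 — within the window.
Step 2 — 11 and 50 days from 24 October 2026 (when the determination is issued) are 4 November 2026 and 13 December 2026 respectively; done 11 December 2026 — within the window.
Step 3 — must wait 35 days from 11 December 2026 (when the filing fee is paid), so not before 15 January 2027; done 16 January 2027 — permitted.
Step 4 — must wait 15 days from 16 January 2027 (when the record is requested), so not before 31 January 2027; done 1 February 2027 — permitted.
Step 5 — 14 and 35 days from 15 February 2027 (end of the 14-day response period, which began when the opening brief is filed on 1 February 2027) are 1 March 2027 and 22 March 2027 respectively; done 8 March 2027, which is between those dates.
Step 6 — counting 51 days from 22 March 2027 (end of the 14-day comment period, which began when the brief is served on the agency on 8 March 2027) gives a deadline of 12 May 2027; completed 23 March 2027, before the deadline.
Step 7 — counting 24 days from 15 April 2027 (end of the 23-day hold period, which began when the reply brief is filed on 23 March 2027) gives a deadline of 9 May 2027; completed 8 May 2027, before the deadline.

None — every step was satisfied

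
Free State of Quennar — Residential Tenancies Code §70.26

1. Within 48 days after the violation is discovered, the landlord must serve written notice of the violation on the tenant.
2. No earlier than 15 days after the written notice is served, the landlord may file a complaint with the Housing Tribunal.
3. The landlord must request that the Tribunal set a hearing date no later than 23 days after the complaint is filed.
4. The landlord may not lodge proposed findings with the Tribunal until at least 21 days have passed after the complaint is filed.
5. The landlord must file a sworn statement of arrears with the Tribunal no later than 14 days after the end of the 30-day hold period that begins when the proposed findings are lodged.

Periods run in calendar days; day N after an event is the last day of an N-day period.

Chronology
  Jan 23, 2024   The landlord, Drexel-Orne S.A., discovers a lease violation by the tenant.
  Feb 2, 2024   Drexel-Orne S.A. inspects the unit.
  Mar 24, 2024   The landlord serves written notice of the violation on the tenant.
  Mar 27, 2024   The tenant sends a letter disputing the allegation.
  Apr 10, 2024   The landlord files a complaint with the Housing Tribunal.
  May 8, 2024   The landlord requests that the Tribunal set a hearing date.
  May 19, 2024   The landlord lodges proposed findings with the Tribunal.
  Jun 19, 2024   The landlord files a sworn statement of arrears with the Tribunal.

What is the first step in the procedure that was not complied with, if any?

Step 1: 48 days after Jan 23, 2024 (when the violation is discovered) is Mar 11, 2024; Mar 24, 2024 misses that deadline by 13 days.

Step 1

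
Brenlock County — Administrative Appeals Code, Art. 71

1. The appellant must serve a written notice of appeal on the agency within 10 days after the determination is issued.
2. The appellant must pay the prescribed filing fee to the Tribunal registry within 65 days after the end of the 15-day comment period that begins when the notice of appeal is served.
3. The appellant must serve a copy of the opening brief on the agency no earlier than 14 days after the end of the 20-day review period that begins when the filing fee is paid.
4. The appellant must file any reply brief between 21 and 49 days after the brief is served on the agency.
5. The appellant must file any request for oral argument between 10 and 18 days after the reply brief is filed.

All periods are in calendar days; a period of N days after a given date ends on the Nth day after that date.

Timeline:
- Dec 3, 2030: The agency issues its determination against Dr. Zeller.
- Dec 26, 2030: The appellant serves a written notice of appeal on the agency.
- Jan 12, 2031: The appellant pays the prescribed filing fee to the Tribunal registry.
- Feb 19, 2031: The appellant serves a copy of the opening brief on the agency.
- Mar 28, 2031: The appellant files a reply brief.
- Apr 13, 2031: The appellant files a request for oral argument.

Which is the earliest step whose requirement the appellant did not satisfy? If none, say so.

Step 1: 10 days after Dec 3, 2030 (when the determination is issued) is Dec 13, 2030; done Dec 26, 2030 — 13 days late.

Step 1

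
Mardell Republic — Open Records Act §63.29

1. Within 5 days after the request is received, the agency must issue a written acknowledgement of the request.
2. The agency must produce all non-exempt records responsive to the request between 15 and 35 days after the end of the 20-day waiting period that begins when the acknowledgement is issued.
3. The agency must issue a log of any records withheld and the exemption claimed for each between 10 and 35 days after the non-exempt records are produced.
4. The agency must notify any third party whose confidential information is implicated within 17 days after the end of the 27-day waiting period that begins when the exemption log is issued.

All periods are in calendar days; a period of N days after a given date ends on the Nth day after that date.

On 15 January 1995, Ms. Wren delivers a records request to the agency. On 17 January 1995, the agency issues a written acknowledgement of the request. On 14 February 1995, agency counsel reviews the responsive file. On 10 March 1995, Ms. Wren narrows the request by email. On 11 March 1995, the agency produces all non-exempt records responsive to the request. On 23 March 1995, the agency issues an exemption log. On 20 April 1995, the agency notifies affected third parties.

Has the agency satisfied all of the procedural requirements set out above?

Step 1 — counting 5 days from 15 January 1995 (when the request is received) gives a deadline of 20 January 1995; completed 17 January 1995, before the deadline.
Step 2 — 15 and 35 days from 6 February 1995 (end of the 20-day waiting period, which began when the acknowledgement is issued on 17 January 1995) are 21 February 1995 and 13 March 1995 respectively; done 11 March 1995, which is between those dates.
Step 3 — 10 and 35 days from 11 March 1995 (when the non-exempt records are produced) are 21 March 1995 and 15 April 1995 respectively; done 23 March 1995, which is between those dates.
Step 4 — counting 17 days from 19 April 1995 (end of the 27-day waiting period, which began when the exemption log is issued on 23 March 1995) gives a deadline of 6 May 1995; completed 20 April 1995, before the deadline.

Yes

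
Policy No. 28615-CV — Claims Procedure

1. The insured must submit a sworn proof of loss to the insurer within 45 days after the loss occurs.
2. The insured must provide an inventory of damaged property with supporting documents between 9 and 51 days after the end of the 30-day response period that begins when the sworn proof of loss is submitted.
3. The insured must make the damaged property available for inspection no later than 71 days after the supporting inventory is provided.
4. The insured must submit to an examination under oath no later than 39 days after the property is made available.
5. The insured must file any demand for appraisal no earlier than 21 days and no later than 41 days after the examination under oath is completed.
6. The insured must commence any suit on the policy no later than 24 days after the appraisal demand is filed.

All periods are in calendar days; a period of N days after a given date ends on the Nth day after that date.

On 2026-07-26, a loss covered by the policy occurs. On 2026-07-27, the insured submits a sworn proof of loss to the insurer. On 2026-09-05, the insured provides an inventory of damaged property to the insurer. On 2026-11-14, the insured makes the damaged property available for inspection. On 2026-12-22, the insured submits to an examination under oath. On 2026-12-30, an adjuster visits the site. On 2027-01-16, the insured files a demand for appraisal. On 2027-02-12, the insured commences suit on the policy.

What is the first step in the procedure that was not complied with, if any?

Step 6

(1) due by 2026-07-26 + 45 days = 2026-09-09; 2026-07-27 is within that limit.
(2) the permitted window runs from 2026-08-26 + 9 = 2026-09-04 to 2026-08-26 + 51 = 2026-10-16; done 2026-09-05 — within the window.
(3) due by 2026-09-05 + 71 days = 2026-11-15; completed 2026-11-14, before the deadline.
(4) due by 2026-11-14 + 39 days = 2026-12-23; done 2026-12-22 — timely.
(5) the permitted window runs from 2026-12-22 + 21 = 2027-01-12 to 2026-12-22 + 41 = 2027-02-01; done 2027-01-16, which is between those dates.
(6) due by 2027-01-16 + 24 days = 2027-02-09; 2027-02-12 misses that deadline by 3 days.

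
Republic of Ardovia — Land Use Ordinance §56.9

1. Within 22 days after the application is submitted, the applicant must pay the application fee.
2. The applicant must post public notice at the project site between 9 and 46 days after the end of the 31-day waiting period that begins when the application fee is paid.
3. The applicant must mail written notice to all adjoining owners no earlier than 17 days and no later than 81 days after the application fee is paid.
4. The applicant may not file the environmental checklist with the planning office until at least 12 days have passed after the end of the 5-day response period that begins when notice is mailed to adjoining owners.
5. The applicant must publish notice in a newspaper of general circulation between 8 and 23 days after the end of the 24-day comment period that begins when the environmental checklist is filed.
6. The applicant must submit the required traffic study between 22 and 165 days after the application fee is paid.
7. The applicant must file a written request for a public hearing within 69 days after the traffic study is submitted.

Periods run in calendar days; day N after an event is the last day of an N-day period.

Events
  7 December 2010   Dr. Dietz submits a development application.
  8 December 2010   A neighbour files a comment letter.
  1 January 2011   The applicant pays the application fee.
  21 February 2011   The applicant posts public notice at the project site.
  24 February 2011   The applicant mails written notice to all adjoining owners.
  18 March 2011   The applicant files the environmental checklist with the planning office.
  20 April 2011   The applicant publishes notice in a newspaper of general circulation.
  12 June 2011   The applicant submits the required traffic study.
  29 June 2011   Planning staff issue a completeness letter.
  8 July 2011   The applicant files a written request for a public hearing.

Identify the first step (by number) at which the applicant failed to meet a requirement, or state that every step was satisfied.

Step 1: 22 days after 7 December 2010 (when the application is submitted) is 29 December 2010; done 1 January 2011 — 3 days late.

Step 1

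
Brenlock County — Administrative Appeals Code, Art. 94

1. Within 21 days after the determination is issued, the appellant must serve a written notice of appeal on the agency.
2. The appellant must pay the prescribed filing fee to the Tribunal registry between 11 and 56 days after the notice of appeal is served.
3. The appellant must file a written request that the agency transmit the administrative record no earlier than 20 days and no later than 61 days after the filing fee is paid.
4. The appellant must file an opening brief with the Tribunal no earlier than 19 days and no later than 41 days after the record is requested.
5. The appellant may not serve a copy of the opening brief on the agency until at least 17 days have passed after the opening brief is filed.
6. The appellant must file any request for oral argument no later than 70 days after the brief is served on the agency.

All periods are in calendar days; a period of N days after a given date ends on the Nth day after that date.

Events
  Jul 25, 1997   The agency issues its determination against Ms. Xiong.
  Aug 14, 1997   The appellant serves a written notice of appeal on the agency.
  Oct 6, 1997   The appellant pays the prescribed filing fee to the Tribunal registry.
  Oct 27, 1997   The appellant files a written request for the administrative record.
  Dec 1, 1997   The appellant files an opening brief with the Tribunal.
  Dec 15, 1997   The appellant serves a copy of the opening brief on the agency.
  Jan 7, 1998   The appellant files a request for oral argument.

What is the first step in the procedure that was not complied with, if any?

Step 5

Step 1: 21 days after Jul 25, 1997 (when the determination is issued) is Aug 15, 1997; done Aug 14, 1997 — timely.
Step 2: the window is 11–56 days after Aug 14, 1997 (when the notice of appeal is served), so Aug 25, 1997 through Oct 9, 1997; done Oct 6, 1997, which is between those dates.
Step 3: the window is 20–61 days after Oct 6, 1997 (when the filing fee is paid), so Oct 26, 1997 through Dec 6, 1997; Oct 27, 1997 falls inside that range.
Step 4: the window is 19–41 days after Oct 27, 1997 (when the record is requested), so Nov 15, 1997 through Dec 7, 1997; done Dec 1, 1997 — within the window.
Step 5: the earliest permitted date is 17 days after Dec 1, 1997 (when the opening brief is filed), i.e. Dec 18, 1997; acted on Dec 15, 1997, 3 days prematurely.
No need to go further; step 5 was not satisfied.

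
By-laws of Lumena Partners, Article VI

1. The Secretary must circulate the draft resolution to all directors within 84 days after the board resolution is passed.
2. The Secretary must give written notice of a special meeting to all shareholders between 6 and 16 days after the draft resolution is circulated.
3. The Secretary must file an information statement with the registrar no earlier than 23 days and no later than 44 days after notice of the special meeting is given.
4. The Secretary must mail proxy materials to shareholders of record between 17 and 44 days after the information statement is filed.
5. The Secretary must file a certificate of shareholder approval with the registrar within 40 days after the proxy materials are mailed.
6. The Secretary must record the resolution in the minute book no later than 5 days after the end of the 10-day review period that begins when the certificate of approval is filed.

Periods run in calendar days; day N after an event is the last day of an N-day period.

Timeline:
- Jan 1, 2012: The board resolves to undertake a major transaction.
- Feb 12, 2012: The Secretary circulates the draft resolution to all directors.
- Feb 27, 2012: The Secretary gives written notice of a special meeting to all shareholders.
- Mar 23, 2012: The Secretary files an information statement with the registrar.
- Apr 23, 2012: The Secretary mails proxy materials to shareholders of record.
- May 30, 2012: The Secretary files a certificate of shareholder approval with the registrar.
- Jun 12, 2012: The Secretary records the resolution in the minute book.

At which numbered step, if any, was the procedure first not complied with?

(1) due by Jan 1, 2012 + 84 days = Mar 25, 2012; completed Feb 12, 2012, before the deadline.
(2) the permitted window runs from Feb 12, 2012 + 6 = Feb 18, 2012 to Feb 12, 2012 + 16 = Feb 28, 2012; done Feb 27, 2012 — within the window.
(3) the permitted window runs from Feb 27, 2012 + 23 = Mar 21, 2012 to Feb 27, 2012 + 44 = Apr 11, 2012; done Mar 23, 2012, which is between those dates.
(4) the permitted window runs from Mar 23, 2012 + 17 = Apr 9, 2012 to Mar 23, 2012 + 44 = May 6, 2012; Apr 23, 2012 falls inside that range.
(5) due by Apr 23, 2012 + 40 days = Jun 2, 2012; May 30, 2012 is within that limit.
(6) due by Jun 9, 2012 + 5 days = Jun 14, 2012; completed Jun 12, 2012, before the deadline.

None — every step was satisfied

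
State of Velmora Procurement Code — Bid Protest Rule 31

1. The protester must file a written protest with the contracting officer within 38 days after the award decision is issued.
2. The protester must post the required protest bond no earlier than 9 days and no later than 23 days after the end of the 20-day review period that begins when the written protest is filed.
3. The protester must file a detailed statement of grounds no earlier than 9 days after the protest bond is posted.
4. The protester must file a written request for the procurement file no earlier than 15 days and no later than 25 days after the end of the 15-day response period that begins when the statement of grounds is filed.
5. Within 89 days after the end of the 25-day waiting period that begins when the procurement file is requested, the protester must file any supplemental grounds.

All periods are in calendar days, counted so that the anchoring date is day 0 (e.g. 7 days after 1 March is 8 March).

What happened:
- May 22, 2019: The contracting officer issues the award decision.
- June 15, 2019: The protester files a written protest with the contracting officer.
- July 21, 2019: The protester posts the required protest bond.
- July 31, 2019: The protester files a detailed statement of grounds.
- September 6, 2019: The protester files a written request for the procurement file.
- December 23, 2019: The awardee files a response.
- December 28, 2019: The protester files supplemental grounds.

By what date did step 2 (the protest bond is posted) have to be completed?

July 28, 2019

The written protest is filed on June 15, 2019; the 20-day review period therefore ends July 5, 2019, and step 2 runs from that date. The window is 9–23 days after July 5, 2019; it closes on July 28, 2019.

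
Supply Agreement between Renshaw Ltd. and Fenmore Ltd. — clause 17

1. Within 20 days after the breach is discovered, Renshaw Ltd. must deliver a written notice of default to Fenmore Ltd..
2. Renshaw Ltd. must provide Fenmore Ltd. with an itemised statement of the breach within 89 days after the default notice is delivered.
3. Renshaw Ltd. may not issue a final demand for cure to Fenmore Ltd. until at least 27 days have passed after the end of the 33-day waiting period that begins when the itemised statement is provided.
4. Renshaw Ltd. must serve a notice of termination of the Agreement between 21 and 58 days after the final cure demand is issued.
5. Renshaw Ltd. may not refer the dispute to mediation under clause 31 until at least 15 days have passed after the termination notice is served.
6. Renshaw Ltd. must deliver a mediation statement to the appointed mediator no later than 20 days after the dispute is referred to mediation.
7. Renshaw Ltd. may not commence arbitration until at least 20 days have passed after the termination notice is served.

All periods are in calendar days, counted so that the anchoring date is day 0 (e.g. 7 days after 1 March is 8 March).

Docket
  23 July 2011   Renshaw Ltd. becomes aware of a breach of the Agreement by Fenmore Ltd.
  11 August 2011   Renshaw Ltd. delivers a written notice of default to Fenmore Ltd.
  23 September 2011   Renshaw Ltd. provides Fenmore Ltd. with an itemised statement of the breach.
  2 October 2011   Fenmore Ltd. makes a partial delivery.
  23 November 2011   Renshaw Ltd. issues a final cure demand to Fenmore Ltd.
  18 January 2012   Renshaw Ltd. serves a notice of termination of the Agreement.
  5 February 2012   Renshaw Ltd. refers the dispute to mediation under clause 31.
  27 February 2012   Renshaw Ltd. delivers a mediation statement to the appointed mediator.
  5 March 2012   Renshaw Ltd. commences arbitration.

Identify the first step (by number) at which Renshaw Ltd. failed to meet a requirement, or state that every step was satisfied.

Step 6

(1) due by 23 July 2011 + 20 days = 12 August 2011; completed 11 August 2011, before the deadline.
(2) due by 11 August 2011 + 89 days = 8 November 2011; completed 23 September 2011, before the deadline.
(3) permitted from 26 October 2011 + 27 days = 22 November 2011 onward; done 23 November 2011, after the minimum wait.
(4) the permitted window runs from 23 November 2011 + 21 = 14 December 2011 to 23 November 2011 + 58 = 20 January 2012; done 18 January 2012, which is between those dates.
(5) permitted from 18 January 2012 + 15 days = 2 February 2012 onward; 5 February 2012 is on or after that date.
(6) due by 5 February 2012 + 20 days = 25 February 2012; not done until 27 February 2012, 2 days after the deadline.
No need to go further; step 6 was not satisfied.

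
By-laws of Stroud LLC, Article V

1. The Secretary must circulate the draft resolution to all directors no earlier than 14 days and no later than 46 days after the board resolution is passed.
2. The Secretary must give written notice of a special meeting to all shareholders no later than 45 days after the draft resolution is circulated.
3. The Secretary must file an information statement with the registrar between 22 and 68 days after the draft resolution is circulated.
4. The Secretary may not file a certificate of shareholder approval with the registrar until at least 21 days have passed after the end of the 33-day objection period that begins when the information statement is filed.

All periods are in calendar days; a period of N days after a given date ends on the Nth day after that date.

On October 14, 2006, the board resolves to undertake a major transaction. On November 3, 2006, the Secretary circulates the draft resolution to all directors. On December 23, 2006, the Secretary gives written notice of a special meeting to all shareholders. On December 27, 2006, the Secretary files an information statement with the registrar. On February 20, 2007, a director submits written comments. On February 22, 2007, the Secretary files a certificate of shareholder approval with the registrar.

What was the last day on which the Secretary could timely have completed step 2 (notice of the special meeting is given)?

December 18, 2006

Step 2 runs from November 3, 2006, when the draft resolution is circulated. 45 days after November 3, 2006 is December 18, 2006.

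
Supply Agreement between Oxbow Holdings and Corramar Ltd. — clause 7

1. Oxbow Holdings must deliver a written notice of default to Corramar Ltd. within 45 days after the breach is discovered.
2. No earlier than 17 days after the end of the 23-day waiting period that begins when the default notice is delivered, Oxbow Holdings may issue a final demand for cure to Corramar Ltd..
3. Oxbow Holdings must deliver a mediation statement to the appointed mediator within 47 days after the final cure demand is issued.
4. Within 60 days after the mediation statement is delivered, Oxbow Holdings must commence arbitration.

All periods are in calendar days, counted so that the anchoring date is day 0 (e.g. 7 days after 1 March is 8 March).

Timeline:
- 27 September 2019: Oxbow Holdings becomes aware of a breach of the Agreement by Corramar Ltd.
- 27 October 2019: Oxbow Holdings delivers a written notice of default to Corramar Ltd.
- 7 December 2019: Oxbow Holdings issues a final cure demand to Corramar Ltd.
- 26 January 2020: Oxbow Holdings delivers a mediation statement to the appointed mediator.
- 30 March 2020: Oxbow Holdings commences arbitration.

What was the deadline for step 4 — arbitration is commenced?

26 March 2020

Step 4 runs from 26 January 2020, when the mediation statement is delivered. 60 days after 26 January 2020 is 26 March 2020.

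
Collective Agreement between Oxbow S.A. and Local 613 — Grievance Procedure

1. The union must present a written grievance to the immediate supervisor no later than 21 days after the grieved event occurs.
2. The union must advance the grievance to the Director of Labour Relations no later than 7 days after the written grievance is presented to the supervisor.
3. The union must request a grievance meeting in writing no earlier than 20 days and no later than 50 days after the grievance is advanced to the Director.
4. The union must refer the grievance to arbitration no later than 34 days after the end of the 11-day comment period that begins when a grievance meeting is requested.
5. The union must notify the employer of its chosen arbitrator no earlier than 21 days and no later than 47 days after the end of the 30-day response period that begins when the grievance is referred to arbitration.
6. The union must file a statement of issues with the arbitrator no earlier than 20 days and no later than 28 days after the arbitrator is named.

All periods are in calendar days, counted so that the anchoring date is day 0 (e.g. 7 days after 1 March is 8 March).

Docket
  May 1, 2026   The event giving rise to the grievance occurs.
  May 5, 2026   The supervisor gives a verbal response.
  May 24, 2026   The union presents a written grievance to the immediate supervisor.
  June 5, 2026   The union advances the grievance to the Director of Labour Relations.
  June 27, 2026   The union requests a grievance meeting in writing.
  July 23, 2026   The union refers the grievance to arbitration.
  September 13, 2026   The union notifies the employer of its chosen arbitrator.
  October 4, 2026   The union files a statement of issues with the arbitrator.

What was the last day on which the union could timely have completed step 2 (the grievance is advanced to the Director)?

May 31, 2026

Step 2 runs from May 24, 2026, when the written grievance is presented to the supervisor. 7 days after May 24, 2026 is May 31, 2026.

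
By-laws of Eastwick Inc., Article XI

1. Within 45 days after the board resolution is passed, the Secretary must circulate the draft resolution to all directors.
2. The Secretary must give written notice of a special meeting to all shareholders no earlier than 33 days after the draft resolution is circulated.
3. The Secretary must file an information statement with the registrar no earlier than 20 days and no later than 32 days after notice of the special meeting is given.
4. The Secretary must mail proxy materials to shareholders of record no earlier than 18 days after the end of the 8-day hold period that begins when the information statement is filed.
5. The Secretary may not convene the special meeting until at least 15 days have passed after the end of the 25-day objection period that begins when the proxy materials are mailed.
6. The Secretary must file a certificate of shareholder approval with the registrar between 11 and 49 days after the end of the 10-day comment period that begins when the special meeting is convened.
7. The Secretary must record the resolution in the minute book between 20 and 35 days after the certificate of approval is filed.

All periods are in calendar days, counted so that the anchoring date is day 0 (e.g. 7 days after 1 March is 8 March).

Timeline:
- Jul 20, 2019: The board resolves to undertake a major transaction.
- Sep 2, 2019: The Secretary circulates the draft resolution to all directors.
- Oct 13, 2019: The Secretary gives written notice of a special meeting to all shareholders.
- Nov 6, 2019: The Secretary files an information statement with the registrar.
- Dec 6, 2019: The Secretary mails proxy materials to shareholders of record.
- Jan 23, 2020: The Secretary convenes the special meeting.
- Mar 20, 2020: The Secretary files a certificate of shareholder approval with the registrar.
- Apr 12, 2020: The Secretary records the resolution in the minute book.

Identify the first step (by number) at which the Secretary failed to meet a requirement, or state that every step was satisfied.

Step 1: 45 days after Jul 20, 2019 (when the board resolution is passed) is Sep 3, 2019; completed Sep 2, 2019, before the deadline.
Step 2: the earliest permitted date is 33 days after Sep 2, 2019 (when the draft resolution is circulated), i.e. Oct 5, 2019; Oct 13, 2019 is on or after that date.
Step 3: the window is 20–32 days after Oct 13, 2019 (when notice of the special meeting is given), so Nov 2, 2019 through Nov 14, 2019; done Nov 6, 2019, which is between those dates.
Step 4: the earliest permitted date is 18 days after Nov 14, 2019 (end of the 8-day hold period, which began when the information statement is filed on Nov 6, 2019), i.e. Dec 2, 2019; done Dec 6, 2019 — permitted.
Step 5: the earliest permitted date is 15 days after Dec 31, 2019 (end of the 25-day objection period, which began when the proxy materials are mailed on Dec 6, 2019), i.e. Jan 15, 2020; done Jan 23, 2020 — permitted.
Step 6: the window is 11–49 days after Feb 2, 2020 (end of the 10-day comment period, which began when the special meeting is convened on Jan 23, 2020), so Feb 13, 2020 through Mar 22, 2020; done Mar 20, 2020, which is between those dates.
Step 7: the window is 20–35 days after Mar 20, 2020 (when the certificate of approval is filed), so Apr 9, 2020 through Apr 24, 2020; Apr 12, 2020 falls inside that range.

None — every step was satisfied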